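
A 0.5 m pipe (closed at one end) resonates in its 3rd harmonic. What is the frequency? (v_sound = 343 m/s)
fₙ = nv/(4L) = 514.5 Hz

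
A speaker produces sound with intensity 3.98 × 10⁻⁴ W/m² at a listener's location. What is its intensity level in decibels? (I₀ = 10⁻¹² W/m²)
β = 10·log₁₀(I/I₀) = 86 dB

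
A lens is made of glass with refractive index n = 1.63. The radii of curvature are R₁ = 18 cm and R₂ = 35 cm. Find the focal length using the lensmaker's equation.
1/f = (n − 1)(1/R₁ − 1/R₂) → f = 58.82 cm (converging lens)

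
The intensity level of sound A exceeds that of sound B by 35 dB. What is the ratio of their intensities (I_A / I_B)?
I_A/I_B = 10^(Δβ/10) = 3162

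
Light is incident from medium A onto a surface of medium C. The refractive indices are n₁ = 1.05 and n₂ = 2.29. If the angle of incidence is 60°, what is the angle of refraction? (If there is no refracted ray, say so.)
sin θ₂ = (n₁/n₂)·sin θ₁ = 0.3971 → θ₂ = 23.4°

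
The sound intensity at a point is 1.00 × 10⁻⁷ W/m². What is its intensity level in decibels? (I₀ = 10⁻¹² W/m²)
β = 10·log₁₀(I/I₀) = 50 dB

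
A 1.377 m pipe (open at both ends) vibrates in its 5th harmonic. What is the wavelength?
λₙ = 2L/n = 0.5508 m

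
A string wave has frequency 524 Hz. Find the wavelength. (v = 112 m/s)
λ = v/f = 0.2137 m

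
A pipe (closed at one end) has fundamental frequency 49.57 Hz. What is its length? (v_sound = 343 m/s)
L = v/(4f₁) = 1.73 m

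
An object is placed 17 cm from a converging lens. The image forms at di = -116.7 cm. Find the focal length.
1/f = 1/do + 1/di → f = 19.9 cm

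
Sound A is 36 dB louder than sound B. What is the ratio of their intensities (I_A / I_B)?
I_A/I_B = 10^(Δβ/10) = 3981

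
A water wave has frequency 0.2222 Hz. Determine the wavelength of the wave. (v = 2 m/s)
λ = v/f = 9.001 m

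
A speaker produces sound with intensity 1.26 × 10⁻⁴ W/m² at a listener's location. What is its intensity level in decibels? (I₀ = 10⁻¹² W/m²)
β = 10·log₁₀(I/I₀) = 81 dB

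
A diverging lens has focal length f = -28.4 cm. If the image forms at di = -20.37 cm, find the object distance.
1/do = 1/f − 1/di → do = 72.04 cm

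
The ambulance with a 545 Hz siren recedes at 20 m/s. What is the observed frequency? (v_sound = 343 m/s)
f_obs = f·v/(v + v_s) = 515 Hz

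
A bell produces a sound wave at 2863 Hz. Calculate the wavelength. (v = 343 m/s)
λ = v/f = 0.1198 m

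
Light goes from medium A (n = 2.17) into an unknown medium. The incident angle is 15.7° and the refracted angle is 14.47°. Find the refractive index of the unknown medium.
n₂ = n₁·sin θ₁ / sin θ₂ = 2.35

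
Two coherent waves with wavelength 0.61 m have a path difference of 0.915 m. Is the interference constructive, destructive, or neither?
destructive — path difference = 1.5λ, an odd multiple of λ/2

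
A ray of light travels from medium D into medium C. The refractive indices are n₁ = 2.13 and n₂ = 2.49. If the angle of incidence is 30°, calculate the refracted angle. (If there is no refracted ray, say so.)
sin θ₂ = (n₁/n₂)·sin θ₁ = 0.4277 → θ₂ = 25.32°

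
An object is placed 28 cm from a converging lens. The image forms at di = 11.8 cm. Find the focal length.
1/f = 1/do + 1/di → f = 8.302 cm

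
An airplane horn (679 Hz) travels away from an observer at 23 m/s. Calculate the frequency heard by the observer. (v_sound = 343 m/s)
f_obs = f·v/(v + v_s) = 636.3 Hz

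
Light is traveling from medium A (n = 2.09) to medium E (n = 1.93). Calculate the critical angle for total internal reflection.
θc = arcsin(n₂/n₁) = 67.44°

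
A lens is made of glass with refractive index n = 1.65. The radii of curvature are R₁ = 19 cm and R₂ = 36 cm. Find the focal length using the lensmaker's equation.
1/f = (n − 1)(1/R₁ − 1/R₂) → f = 61.9 cm (converging lens)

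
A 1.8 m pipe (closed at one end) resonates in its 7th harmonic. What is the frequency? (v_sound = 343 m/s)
fₙ = nv/(4L) = 333.5 Hz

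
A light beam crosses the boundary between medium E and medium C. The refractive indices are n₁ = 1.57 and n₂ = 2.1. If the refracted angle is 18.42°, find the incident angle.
sin θ₁ = (n₂/n₁)·sin θ₂ → θ₁ = 25°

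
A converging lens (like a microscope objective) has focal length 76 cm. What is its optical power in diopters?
P = 1/f = 1.316 D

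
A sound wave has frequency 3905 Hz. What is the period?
T = 1/f = 2.561 × 10⁻⁴ s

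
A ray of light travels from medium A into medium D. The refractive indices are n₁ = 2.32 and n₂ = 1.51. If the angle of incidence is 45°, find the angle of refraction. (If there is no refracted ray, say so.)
sin θ₂ = (n₁/n₂)·sin θ₁ = 1.086 > 1, so there is no refracted ray — the light undergoes total internal reflection.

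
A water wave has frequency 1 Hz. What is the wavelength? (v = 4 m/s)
λ = v/f = 4 m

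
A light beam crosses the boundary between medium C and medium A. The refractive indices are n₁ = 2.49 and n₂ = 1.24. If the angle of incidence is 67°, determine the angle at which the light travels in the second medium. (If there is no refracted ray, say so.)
sin θ₂ = (n₁/n₂)·sin θ₁ = 1.848 > 1, so there is no refracted ray — the light undergoes total internal reflection.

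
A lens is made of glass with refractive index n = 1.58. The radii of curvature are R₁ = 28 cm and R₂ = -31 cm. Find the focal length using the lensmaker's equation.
1/f = (n − 1)(1/R₁ − 1/R₂) → f = 25.37 cm (converging lens)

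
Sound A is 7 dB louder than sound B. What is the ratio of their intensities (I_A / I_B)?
I_A/I_B = 10^(Δβ/10) = 5.012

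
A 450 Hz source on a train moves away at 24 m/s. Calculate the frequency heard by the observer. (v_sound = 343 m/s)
f_obs = f·v/(v + v_s) = 420.6 Hz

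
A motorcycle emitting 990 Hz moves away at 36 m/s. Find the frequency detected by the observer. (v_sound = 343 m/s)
f_obs = f·v/(v + v_s) = 896 Hz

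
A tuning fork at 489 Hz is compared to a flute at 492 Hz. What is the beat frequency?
3 Hz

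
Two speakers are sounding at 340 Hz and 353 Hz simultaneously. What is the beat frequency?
13 Hz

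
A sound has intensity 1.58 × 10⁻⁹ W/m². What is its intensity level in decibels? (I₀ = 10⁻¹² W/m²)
β = 10·log₁₀(I/I₀) = 31.99 dB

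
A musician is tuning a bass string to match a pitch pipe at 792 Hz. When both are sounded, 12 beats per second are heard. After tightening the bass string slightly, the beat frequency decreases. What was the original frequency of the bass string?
780 Hz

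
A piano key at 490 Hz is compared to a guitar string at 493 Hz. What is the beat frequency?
3 Hz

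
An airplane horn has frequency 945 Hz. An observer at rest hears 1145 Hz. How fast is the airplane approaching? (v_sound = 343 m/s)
v_s = v·(1 − f/f_obs) = 59.91 m/s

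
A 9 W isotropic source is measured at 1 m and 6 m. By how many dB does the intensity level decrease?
Δβ = 20·log₁₀(r₂/r₁) = 15.56 dB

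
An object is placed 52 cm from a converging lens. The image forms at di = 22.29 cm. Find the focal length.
1/f = 1/do + 1/di → f = 15.6 cm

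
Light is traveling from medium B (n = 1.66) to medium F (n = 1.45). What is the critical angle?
θc = arcsin(n₂/n₁) = 60.87°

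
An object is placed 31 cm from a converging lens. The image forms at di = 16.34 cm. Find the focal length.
1/f = 1/do + 1/di → f = 10.7 cm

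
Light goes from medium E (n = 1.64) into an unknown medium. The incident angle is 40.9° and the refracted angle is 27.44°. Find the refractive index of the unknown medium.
n₂ = n₁·sin θ₁ / sin θ₂ = 2.33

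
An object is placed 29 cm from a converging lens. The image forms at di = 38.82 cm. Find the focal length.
1/f = 1/do + 1/di → f = 16.6 cm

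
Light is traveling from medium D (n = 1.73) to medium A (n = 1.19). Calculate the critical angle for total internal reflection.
θc = arcsin(n₂/n₁) = 43.46°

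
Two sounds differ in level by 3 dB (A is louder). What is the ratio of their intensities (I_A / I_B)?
I_A/I_B = 10^(Δβ/10) = 1.995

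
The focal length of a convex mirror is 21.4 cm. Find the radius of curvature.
R = 2|f| = 42.8 cm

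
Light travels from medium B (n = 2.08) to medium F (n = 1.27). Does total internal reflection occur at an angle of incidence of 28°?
θc = arcsin(n₂/n₁) = 37.63°; 28° < θc, so no — the ray refracts.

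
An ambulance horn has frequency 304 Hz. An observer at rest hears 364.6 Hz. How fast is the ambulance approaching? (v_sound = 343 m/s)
v_s = v·(1 − f/f_obs) = 57.01 m/s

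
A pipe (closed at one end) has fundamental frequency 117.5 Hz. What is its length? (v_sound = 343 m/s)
L = v/(4f₁) = 0.7298 m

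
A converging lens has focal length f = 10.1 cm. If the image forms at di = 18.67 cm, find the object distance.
1/do = 1/f − 1/di → do = 22 cm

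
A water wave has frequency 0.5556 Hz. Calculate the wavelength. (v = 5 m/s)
λ = v/f = 8.999 m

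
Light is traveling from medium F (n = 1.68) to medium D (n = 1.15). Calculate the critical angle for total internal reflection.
θc = arcsin(n₂/n₁) = 43.2°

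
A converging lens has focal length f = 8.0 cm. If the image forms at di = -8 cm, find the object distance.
1/do = 1/f − 1/di → do = 4 cm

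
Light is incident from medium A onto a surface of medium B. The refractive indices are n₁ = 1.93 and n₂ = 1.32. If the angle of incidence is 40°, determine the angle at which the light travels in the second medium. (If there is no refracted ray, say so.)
sin θ₂ = (n₁/n₂)·sin θ₁ = 0.9398 → θ₂ = 70.02°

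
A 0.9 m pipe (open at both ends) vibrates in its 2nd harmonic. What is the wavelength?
λₙ = 2L/n = 0.9 m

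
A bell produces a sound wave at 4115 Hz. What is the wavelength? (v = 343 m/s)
λ = v/f = 0.08335 m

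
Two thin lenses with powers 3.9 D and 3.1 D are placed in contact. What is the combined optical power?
P_total = P₁ + P₂ = 7.0 D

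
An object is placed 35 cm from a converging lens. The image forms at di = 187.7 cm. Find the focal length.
1/f = 1/do + 1/di → f = 29.5 cm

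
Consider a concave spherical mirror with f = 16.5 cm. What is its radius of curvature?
R = 2|f| = 33 cm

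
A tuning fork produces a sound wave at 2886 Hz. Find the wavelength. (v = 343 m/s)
λ = v/f = 0.1188 m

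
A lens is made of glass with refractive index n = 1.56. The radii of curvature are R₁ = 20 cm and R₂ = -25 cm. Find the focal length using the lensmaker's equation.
1/f = (n − 1)(1/R₁ − 1/R₂) → f = 19.84 cm (converging lens)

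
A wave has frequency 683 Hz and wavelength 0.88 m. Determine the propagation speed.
v = fλ = 601 m/s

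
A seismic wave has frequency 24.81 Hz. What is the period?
T = 1/f = 0.04031 s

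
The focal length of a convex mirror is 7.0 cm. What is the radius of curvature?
R = 2|f| = 14 cm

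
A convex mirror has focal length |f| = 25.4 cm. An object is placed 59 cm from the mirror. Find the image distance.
f = −25.4 cm (convex); 1/di = 1/f − 1/do → di = -17.76 cm (virtual image, behind mirror)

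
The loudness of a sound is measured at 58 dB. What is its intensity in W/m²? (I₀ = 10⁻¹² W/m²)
I = I₀·10^(β/10) = 6.31 × 10⁻⁷ W/m²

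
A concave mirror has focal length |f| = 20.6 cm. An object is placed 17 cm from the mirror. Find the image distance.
f = +20.6 cm (concave); 1/di = 1/f − 1/do → di = -97.28 cm (virtual image, behind mirror)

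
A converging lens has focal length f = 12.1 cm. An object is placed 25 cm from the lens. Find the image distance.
1/di = 1/f − 1/do → di = 23.45 cm (real image)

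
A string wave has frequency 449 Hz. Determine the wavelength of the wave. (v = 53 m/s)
λ = v/f = 0.118 m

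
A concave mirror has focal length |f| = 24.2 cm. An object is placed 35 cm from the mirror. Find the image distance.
f = +24.2 cm (concave); 1/di = 1/f − 1/do → di = 78.43 cm (real image, in front of mirror)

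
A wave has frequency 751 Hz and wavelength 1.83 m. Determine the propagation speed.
v = fλ = 1374 m/s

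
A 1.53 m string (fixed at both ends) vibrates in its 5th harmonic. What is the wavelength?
λₙ = 2L/n = 0.612 m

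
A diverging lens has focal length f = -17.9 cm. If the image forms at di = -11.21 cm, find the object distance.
1/do = 1/f − 1/di → do = 29.99 cm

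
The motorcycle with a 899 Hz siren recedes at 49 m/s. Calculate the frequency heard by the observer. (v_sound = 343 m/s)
f_obs = f·v/(v + v_s) = 786.6 Hz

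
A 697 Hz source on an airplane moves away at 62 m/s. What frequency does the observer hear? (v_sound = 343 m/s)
f_obs = f·v/(v + v_s) = 590.3 Hz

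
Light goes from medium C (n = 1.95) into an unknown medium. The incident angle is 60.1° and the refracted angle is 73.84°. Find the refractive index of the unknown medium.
n₂ = n₁·sin θ₁ / sin θ₂ = 1.76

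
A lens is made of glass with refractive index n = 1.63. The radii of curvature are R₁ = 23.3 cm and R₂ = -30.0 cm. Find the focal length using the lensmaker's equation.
1/f = (n − 1)(1/R₁ − 1/R₂) → f = 20.82 cm (converging lens)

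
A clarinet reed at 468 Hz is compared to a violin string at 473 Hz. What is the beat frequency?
5 Hz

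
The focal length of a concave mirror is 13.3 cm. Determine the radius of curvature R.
R = 2|f| = 26.6 cm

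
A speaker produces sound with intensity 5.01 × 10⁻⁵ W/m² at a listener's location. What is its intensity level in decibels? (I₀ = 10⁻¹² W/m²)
β = 10·log₁₀(I/I₀) = 77 dB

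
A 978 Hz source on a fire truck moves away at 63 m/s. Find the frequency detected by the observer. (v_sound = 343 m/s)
f_obs = f·v/(v + v_s) = 826.2 Hz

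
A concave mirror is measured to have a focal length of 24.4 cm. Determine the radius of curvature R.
R = 2|f| = 48.8 cm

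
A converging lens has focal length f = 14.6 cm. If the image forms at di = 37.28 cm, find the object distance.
1/do = 1/f − 1/di → do = 24 cm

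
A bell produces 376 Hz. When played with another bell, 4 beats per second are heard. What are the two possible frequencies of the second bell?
f₂ = 376 ± 4 Hz → 380 Hz or 372 Hz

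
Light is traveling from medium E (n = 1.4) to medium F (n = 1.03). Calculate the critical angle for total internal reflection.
θc = arcsin(n₂/n₁) = 47.37°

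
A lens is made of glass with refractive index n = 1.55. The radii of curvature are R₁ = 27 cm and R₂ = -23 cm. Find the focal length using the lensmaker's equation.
1/f = (n − 1)(1/R₁ − 1/R₂) → f = 22.58 cm (converging lens)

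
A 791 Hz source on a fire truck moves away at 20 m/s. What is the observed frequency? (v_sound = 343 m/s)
f_obs = f·v/(v + v_s) = 747.4 Hz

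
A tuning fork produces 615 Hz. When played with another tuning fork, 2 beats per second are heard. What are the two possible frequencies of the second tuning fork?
f₂ = 615 ± 2 Hz → 617 Hz or 613 Hz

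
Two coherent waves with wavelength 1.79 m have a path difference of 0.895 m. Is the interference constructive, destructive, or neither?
destructive — path difference = 0.5λ, an odd multiple of λ/2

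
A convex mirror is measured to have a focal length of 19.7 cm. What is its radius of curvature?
R = 2|f| = 39.4 cm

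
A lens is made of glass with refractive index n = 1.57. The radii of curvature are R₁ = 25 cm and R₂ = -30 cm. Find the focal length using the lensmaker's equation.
1/f = (n − 1)(1/R₁ − 1/R₂) → f = 23.92 cm (converging lens)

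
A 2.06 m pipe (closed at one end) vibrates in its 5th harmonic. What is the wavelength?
λₙ = 4L/n = 1.648 m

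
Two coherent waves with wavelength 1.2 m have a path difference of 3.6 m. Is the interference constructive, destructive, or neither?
constructive — path difference = 3λ, a whole number of wavelengths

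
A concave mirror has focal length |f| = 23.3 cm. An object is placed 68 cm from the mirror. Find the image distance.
f = +23.3 cm (concave); 1/di = 1/f − 1/do → di = 35.45 cm (real image, in front of mirror)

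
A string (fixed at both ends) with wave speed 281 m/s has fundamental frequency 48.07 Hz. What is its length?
L = v/(2f₁) = 2.923 m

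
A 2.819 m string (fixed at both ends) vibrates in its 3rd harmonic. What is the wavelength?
λₙ = 2L/n = 1.879 m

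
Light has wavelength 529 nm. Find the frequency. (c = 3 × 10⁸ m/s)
f = c/λ = 5.671 × 10¹⁴ Hz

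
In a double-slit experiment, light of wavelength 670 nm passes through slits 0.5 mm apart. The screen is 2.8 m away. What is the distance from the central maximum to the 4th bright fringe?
y = mλL/d = 15.01 mm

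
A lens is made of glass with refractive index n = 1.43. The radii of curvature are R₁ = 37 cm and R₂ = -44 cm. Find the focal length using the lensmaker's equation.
1/f = (n − 1)(1/R₁ − 1/R₂) → f = 46.74 cm (converging lens)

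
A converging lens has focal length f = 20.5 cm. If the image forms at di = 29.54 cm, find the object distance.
1/do = 1/f − 1/di → do = 66.99 cm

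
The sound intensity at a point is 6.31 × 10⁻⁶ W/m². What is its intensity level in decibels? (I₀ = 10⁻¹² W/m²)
β = 10·log₁₀(I/I₀) = 68 dB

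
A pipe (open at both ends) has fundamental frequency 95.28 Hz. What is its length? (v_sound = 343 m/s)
L = v/(2f₁) = 1.8 m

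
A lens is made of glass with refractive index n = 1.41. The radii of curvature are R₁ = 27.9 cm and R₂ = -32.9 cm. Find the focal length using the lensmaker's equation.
1/f = (n − 1)(1/R₁ − 1/R₂) → f = 36.82 cm (converging lens)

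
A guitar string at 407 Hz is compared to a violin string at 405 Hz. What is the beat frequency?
2 Hz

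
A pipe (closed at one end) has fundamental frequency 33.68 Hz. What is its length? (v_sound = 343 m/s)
L = v/(4f₁) = 2.546 m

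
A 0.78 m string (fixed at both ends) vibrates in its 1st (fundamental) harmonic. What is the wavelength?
λₙ = 2L/n = 1.56 m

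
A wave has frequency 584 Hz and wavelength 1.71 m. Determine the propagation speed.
v = fλ = 998.6 m/s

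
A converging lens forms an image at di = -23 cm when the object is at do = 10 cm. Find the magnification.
M = −di/do = 2.3 (upright image)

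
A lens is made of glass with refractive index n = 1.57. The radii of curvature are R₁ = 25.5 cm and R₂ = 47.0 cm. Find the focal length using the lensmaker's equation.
1/f = (n − 1)(1/R₁ − 1/R₂) → f = 97.8 cm (converging lens)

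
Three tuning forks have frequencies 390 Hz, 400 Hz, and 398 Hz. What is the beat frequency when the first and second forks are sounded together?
10 Hz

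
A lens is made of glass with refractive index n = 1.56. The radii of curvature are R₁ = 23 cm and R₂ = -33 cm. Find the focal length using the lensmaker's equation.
1/f = (n − 1)(1/R₁ − 1/R₂) → f = 24.2 cm (converging lens)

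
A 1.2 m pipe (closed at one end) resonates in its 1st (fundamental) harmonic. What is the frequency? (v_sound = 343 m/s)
fₙ = nv/(4L) = 71.46 Hz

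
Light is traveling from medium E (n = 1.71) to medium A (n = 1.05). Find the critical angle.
θc = arcsin(n₂/n₁) = 37.88°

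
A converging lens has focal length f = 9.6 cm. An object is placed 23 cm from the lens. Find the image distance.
1/di = 1/f − 1/do → di = 16.48 cm (real image)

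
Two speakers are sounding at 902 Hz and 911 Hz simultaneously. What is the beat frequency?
9 Hz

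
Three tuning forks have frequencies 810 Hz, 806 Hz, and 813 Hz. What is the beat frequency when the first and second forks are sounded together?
4 Hz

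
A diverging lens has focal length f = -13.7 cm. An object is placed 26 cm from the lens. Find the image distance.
1/di = 1/f − 1/do → di = -8.972 cm (virtual image)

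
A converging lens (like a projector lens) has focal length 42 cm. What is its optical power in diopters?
P = 1/f = 2.381 D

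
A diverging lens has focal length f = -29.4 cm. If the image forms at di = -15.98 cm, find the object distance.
1/do = 1/f − 1/di → do = 35.01 cm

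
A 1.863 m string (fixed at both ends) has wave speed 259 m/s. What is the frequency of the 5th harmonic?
fₙ = nv/(2L) = 347.6 Hz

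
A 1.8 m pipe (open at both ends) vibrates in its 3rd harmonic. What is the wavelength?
λₙ = 2L/n = 1.2 m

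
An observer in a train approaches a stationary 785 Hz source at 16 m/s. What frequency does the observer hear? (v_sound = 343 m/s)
f_obs = f·(v + v_o)/v = 821.6 Hz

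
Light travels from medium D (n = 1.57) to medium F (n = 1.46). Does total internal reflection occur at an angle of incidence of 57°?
θc = arcsin(n₂/n₁) = 68.42°; 57° < θc, so no — the ray refracts.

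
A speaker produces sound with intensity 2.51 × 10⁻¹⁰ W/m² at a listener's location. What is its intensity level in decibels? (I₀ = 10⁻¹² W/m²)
β = 10·log₁₀(I/I₀) = 24 dB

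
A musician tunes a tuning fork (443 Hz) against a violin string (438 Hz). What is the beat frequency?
5 Hz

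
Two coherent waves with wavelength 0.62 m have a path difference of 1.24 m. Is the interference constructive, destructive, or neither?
constructive — path difference = 2λ, a whole number of wavelengths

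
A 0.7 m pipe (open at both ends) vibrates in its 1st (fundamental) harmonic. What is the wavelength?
λₙ = 2L/n = 1.4 m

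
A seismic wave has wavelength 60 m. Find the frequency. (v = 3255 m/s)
f = v/λ = 54.25 Hz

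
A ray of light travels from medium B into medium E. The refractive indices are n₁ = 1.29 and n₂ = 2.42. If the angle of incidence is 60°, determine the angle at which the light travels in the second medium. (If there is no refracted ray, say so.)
sin θ₂ = (n₁/n₂)·sin θ₁ = 0.4616 → θ₂ = 27.49°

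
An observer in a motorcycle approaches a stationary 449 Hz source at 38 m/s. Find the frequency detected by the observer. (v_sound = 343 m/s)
f_obs = f·(v + v_o)/v = 498.7 Hz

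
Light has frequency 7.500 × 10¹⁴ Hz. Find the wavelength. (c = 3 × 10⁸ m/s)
λ = c/f = 400 nm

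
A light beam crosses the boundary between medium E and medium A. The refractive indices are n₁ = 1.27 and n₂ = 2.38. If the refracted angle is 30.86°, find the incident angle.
sin θ₁ = (n₂/n₁)·sin θ₂ → θ₁ = 74°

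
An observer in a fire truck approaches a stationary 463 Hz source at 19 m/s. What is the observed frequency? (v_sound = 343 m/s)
f_obs = f·(v + v_o)/v = 488.6 Hz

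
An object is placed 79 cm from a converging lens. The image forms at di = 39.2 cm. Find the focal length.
1/f = 1/do + 1/di → f = 26.2 cm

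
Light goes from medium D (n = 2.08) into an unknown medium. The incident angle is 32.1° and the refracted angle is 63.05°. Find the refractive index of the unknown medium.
n₂ = n₁·sin θ₁ / sin θ₂ = 1.24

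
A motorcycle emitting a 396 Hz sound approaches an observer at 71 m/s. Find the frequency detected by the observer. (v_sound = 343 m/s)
f_obs = f·v/(v − v_s) = 499.4 Hz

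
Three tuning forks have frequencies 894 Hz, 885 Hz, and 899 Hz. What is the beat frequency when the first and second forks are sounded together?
9 Hz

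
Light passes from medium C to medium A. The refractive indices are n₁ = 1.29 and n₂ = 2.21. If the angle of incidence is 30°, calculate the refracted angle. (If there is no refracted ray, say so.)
sin θ₂ = (n₁/n₂)·sin θ₁ = 0.2919 → θ₂ = 16.97°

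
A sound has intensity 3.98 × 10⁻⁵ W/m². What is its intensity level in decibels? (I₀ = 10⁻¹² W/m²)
β = 10·log₁₀(I/I₀) = 76 dB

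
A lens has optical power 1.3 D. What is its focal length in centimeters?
f = 1/P = 76.92 cm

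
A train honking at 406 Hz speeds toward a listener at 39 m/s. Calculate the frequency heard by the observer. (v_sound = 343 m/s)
f_obs = f·v/(v − v_s) = 458.1 Hz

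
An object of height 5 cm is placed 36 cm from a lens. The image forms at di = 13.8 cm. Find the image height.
hi = (-di/do) × ho = -1.917 cm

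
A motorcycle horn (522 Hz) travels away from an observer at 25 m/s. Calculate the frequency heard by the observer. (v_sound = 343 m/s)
f_obs = f·v/(v + v_s) = 486.5 Hz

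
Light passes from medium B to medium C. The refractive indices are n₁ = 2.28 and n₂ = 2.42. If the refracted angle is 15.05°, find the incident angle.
sin θ₁ = (n₂/n₁)·sin θ₂ → θ₁ = 16°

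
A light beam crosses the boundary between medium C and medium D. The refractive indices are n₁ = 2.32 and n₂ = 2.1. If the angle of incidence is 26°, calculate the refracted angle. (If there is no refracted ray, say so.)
sin θ₂ = (n₁/n₂)·sin θ₁ = 0.4843 → θ₂ = 28.97°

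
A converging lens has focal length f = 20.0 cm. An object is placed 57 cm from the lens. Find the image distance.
1/di = 1/f − 1/do → di = 30.81 cm (real image)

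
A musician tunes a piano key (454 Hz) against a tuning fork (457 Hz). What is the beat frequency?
3 Hz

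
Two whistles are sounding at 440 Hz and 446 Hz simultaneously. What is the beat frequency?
6 Hz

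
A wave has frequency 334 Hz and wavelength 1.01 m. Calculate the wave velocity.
v = fλ = 337.3 m/s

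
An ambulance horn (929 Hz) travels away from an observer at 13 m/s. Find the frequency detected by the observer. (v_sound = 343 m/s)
f_obs = f·v/(v + v_s) = 895.1 Hz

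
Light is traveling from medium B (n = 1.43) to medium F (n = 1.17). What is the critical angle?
θc = arcsin(n₂/n₁) = 54.9°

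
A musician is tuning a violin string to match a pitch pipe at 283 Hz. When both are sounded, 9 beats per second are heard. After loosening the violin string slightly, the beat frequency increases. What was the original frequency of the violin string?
274 Hz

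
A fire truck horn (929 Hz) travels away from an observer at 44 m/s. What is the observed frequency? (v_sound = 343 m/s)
f_obs = f·v/(v + v_s) = 823.4 Hz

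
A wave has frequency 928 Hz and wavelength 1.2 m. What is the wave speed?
v = fλ = 1114 m/s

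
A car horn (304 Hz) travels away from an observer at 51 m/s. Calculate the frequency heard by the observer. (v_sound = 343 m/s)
f_obs = f·v/(v + v_s) = 264.6 Hz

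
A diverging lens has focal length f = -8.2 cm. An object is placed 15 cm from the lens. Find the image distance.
1/di = 1/f − 1/do → di = -5.302 cm (virtual image)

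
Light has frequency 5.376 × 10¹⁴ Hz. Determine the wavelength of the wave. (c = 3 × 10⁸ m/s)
λ = c/f = 558 nm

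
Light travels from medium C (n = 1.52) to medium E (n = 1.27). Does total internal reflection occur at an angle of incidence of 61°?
θc = arcsin(n₂/n₁) = 56.67°; 61° > θc, so yes — total internal reflection.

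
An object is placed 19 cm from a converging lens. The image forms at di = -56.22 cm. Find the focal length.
1/f = 1/do + 1/di → f = 28.7 cm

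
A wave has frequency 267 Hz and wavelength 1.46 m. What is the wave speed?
v = fλ = 389.8 m/s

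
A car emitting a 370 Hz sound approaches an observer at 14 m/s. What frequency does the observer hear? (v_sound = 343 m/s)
f_obs = f·v/(v − v_s) = 385.7 Hz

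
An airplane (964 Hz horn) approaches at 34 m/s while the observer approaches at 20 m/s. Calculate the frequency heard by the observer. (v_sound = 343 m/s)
f_obs = f·(v + v_o)/(v − v_s) = 1132 Hz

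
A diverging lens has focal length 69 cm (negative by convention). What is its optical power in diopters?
P = 1/f = -1.449 D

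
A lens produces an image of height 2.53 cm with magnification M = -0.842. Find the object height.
ho = |hi|/|M| = 3.005 cm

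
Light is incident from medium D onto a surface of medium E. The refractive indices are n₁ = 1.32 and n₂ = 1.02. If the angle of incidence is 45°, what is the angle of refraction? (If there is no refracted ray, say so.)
sin θ₂ = (n₁/n₂)·sin θ₁ = 0.9151 → θ₂ = 66.22°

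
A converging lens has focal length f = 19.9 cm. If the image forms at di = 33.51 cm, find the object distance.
1/do = 1/f − 1/di → do = 49 cm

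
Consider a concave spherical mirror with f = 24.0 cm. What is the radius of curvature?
R = 2|f| = 48 cm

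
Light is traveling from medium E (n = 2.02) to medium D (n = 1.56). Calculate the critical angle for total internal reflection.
θc = arcsin(n₂/n₁) = 50.56°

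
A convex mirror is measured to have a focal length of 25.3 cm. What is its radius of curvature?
R = 2|f| = 50.6 cm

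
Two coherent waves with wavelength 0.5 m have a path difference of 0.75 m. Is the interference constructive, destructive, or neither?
destructive — path difference = 1.5λ, an odd multiple of λ/2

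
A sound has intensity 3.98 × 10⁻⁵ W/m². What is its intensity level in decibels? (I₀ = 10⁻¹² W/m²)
β = 10·log₁₀(I/I₀) = 76 dB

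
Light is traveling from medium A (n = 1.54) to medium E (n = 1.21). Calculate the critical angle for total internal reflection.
θc = arcsin(n₂/n₁) = 51.79°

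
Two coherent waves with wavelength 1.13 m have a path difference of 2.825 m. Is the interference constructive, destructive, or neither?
destructive — path difference = 2.5λ, an odd multiple of λ/2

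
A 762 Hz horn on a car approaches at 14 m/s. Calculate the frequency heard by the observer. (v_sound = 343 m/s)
f_obs = f·v/(v − v_s) = 794.4 Hz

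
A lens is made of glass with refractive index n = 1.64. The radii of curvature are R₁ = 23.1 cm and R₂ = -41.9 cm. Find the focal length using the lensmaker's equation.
1/f = (n − 1)(1/R₁ − 1/R₂) → f = 23.27 cm (converging lens)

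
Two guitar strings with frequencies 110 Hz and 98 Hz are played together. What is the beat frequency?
12 Hz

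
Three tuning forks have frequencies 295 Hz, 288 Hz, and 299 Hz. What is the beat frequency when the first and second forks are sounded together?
7 Hz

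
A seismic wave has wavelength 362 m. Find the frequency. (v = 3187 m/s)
f = v/λ = 8.804 Hz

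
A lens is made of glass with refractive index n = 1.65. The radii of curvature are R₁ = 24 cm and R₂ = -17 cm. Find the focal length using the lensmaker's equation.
1/f = (n − 1)(1/R₁ − 1/R₂) → f = 15.31 cm (converging lens)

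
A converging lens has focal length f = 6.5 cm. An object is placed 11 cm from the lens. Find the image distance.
1/di = 1/f − 1/do → di = 15.89 cm (real image)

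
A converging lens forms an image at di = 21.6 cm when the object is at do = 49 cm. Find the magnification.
M = −di/do = -0.4408 (inverted image)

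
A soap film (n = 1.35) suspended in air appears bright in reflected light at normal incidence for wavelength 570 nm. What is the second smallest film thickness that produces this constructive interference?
2nt = (m − ½)λ with m = 2 → t = (m − ½)λ/(2n) = 316.7 nm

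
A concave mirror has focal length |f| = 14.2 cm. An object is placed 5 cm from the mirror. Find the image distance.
f = +14.2 cm (concave); 1/di = 1/f − 1/do → di = -7.717 cm (virtual image, behind mirror)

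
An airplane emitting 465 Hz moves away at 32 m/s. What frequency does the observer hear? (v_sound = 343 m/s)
f_obs = f·v/(v + v_s) = 425.3 Hz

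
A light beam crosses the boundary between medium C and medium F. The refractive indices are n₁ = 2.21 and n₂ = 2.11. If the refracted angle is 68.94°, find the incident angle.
sin θ₁ = (n₂/n₁)·sin θ₂ → θ₁ = 63°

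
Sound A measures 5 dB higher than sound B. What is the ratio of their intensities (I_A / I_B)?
I_A/I_B = 10^(Δβ/10) = 3.162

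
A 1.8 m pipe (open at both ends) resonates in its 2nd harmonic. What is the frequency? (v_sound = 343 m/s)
fₙ = nv/(2L) = 190.6 Hz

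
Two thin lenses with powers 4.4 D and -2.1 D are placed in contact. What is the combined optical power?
P_total = P₁ + P₂ = 2.3 D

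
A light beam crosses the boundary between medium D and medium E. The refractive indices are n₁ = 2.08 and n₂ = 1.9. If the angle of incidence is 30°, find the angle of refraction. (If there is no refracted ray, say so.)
sin θ₂ = (n₁/n₂)·sin θ₁ = 0.5474 → θ₂ = 33.19°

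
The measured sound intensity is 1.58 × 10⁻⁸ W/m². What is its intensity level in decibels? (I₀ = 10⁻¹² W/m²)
β = 10·log₁₀(I/I₀) = 41.99 dB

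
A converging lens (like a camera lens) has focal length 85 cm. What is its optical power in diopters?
P = 1/f = 1.176 D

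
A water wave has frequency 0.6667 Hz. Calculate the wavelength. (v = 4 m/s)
λ = v/f = 6 m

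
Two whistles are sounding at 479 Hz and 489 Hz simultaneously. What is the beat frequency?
10 Hz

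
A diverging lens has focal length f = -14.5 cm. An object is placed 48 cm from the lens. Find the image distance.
1/di = 1/f − 1/do → di = -11.14 cm (virtual image)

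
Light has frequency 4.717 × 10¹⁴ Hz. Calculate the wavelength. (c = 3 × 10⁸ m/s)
λ = c/f = 636 nm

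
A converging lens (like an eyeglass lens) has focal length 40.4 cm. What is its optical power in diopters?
P = 1/f = 2.475 D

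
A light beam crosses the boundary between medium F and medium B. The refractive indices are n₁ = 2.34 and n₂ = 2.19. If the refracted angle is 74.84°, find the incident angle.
sin θ₁ = (n₂/n₁)·sin θ₂ → θ₁ = 64.6°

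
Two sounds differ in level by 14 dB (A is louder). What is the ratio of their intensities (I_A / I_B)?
I_A/I_B = 10^(Δβ/10) = 25.12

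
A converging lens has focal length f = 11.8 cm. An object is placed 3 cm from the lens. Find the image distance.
1/di = 1/f − 1/do → di = -4.023 cm (virtual image)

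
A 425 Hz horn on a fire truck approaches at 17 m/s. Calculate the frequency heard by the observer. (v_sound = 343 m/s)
f_obs = f·v/(v − v_s) = 447.2 Hz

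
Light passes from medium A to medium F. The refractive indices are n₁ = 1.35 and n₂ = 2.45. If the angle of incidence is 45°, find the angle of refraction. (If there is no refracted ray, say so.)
sin θ₂ = (n₁/n₂)·sin θ₁ = 0.3896 → θ₂ = 22.93°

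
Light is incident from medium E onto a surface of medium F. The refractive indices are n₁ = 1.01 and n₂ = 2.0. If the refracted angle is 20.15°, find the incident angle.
sin θ₁ = (n₂/n₁)·sin θ₂ → θ₁ = 43.01°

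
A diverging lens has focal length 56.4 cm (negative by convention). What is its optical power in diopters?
P = 1/f = -1.773 D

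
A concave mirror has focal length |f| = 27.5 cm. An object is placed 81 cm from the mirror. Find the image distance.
f = +27.5 cm (concave); 1/di = 1/f − 1/do → di = 41.64 cm (real image, in front of mirror)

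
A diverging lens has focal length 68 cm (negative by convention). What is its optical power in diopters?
P = 1/f = -1.471 D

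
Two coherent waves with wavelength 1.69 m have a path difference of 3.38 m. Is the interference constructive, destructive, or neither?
constructive — path difference = 2λ, a whole number of wavelengths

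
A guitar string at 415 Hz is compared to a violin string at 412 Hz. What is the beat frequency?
3 Hz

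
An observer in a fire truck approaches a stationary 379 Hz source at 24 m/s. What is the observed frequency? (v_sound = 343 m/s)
f_obs = f·(v + v_o)/v = 405.5 Hz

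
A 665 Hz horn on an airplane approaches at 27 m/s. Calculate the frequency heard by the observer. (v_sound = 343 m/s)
f_obs = f·v/(v − v_s) = 721.8 Hz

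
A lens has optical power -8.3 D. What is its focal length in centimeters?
f = 1/P = -12.05 cm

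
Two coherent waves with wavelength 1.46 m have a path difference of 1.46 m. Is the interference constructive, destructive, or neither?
constructive — path difference = 1λ, a whole number of wavelengths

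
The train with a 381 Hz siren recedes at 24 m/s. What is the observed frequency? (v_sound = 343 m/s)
f_obs = f·v/(v + v_s) = 356.1 Hz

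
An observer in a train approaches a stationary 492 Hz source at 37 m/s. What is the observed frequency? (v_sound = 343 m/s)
f_obs = f·(v + v_o)/v = 545.1 Hz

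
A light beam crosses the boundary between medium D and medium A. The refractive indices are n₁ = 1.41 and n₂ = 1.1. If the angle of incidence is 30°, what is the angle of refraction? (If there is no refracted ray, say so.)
sin θ₂ = (n₁/n₂)·sin θ₁ = 0.6409 → θ₂ = 39.86°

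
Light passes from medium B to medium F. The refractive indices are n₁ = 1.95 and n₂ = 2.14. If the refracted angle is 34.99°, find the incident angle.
sin θ₁ = (n₂/n₁)·sin θ₂ → θ₁ = 39°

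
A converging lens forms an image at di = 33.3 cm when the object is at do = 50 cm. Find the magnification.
M = −di/do = -0.666 (inverted image)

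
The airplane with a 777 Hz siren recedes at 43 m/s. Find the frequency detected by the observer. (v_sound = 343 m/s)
f_obs = f·v/(v + v_s) = 690.4 Hz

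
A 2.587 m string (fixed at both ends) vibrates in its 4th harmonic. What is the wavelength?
λₙ = 2L/n = 1.294 m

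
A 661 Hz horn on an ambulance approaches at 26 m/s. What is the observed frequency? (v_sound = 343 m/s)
f_obs = f·v/(v − v_s) = 715.2 Hz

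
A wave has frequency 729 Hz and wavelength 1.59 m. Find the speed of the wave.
v = fλ = 1159 m/s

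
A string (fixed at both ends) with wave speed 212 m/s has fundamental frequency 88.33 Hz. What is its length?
L = v/(2f₁) = 1.2 m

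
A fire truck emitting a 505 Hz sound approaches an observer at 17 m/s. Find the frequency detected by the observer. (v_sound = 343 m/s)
f_obs = f·v/(v − v_s) = 531.3 Hz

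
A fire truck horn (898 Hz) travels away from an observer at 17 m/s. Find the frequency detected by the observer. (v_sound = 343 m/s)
f_obs = f·v/(v + v_s) = 855.6 Hz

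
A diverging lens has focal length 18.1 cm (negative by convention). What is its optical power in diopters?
P = 1/f = -5.525 D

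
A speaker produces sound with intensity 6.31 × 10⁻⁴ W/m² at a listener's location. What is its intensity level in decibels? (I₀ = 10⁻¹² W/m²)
β = 10·log₁₀(I/I₀) = 88 dB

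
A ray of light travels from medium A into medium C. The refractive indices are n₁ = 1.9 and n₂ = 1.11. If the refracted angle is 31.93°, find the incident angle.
sin θ₁ = (n₂/n₁)·sin θ₂ → θ₁ = 18°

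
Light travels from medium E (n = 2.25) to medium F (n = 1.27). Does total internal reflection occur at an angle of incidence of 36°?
θc = arcsin(n₂/n₁) = 34.36°; 36° > θc, so yes — total internal reflection.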